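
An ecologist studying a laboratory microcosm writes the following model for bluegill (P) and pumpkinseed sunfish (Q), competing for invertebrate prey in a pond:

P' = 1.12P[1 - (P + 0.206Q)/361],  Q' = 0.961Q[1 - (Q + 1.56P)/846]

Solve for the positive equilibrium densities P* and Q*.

P* ≈ 275, Q* ≈ 417

Setting both brackets to zero gives the nullclines P + 0.206Q = 361 and 1.56P + Q = 846.
Substituting Q = 846 - 1.56P into the first: P(1 - 0.206·1.56) = 361 - 0.206·846.
So P* = 187/0.679 = 275, and then Q* = 846 - 1.56·275 = 417.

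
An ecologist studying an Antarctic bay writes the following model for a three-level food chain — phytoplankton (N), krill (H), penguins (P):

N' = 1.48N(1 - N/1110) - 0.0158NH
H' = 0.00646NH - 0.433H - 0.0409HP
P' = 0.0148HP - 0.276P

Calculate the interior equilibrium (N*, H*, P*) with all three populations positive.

N* ≈ 889, H* ≈ 18.6, P* ≈ 130

From dP/dt = 0: 0.0148H* = 0.276, so H* = 18.6.
From dN/dt = 0: 1.48(1 - N*/1110) = 0.0158·18.6, giving N* = 1110·(1 - 0.199) = 889.
From dH/dt = 0: 0.00646·889 - 0.433 = 0.0409P*, so P* = 5.31/0.0409 = 130.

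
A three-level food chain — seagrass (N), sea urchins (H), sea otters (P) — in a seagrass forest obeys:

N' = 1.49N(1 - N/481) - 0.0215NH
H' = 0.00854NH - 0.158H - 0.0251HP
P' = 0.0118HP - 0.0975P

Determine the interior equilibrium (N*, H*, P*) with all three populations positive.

N* ≈ 424, H* ≈ 8.26, P* ≈ 138

From dP/dt = 0: 0.0118H* = 0.0975, so H* = 8.26.
From dN/dt = 0: 1.49(1 - N*/481) = 0.0215·8.26, giving N* = 481·(1 - 0.119) = 424.
From dH/dt = 0: 0.00854·424 - 0.158 = 0.0251P*, so P* = 3.46/0.0251 = 138.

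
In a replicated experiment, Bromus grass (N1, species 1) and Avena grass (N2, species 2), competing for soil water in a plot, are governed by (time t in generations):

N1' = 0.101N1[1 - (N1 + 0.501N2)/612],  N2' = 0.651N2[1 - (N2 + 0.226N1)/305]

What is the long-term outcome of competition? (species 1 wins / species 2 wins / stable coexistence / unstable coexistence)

Compare the nullcline intercepts: K1/α12 = 612/0.501 = 1220 > K2 = 305; K2/α21 = 305/0.226 = 1350 > K1 = 612.
Since both inequalities hold, each species can invade when rare, so the interior equilibrium is stable.

stable coexistence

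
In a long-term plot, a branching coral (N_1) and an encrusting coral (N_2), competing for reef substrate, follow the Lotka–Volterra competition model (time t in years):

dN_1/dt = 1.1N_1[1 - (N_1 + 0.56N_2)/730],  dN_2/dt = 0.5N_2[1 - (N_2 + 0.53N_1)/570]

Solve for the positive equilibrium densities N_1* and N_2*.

N_1* ≈ 584, N_2* ≈ 260

Setting both brackets to zero gives the nullclines N_1 + 0.56N_2 = 730 and 0.53N_1 + N_2 = 570.
Substituting N_2 = 570 - 0.53N_1 into the first: N_1(1 - 0.56·0.53) = 730 - 0.56·570.
So N_1* = 411/0.703 = 584, and then N_2* = 570 - 0.53·584 = 260.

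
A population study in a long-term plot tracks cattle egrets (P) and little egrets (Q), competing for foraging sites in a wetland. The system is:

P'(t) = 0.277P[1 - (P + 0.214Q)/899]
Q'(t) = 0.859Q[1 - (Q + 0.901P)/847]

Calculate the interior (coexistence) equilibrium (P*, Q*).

P* ≈ 889, Q* ≈ 45.8

Setting both brackets to zero gives the nullclines P + 0.214Q = 899 and 0.901P + Q = 847.
Substituting Q = 847 - 0.901P into the first: P(1 - 0.214·0.901) = 899 - 0.214·847.
So P* = 718/0.807 = 889, and then Q* = 847 - 0.901·889 = 45.8.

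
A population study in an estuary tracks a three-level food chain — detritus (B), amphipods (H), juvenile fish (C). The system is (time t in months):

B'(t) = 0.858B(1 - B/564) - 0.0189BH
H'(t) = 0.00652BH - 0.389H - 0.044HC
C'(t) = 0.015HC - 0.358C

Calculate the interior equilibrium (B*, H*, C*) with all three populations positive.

B* ≈ 267, H* ≈ 23.9, C* ≈ 30.8

From dC/dt = 0: 0.015H* = 0.358, so H* = 23.9.
From dB/dt = 0: 0.858(1 - B*/564) = 0.0189·23.9, giving B* = 564·(1 - 0.526) = 267.
From dH/dt = 0: 0.00652·267 - 0.389 = 0.044C*, so C* = 1.36/0.044 = 30.8.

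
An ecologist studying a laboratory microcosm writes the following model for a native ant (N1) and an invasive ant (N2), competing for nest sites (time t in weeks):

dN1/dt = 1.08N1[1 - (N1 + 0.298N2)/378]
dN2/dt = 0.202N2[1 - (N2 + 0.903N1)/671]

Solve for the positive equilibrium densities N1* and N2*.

Setting both brackets to zero gives the nullclines N1 + 0.298N2 = 378 and 0.903N1 + N2 = 671.
Substituting N2 = 671 - 0.903N1 into the first: N1(1 - 0.298·0.903) = 378 - 0.298·671.
So N1* = 178/0.731 = 244, and then N2* = 671 - 0.903·244 = 451.

N1* ≈ 244, N2* ≈ 451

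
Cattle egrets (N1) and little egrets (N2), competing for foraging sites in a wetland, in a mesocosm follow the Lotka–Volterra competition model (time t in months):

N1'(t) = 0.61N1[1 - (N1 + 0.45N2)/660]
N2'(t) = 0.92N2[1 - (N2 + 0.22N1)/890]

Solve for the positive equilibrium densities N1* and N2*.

N1* ≈ 288, N2* ≈ 827

Setting both brackets to zero gives the nullclines N1 + 0.45N2 = 660 and 0.22N1 + N2 = 890.
Substituting N2 = 890 - 0.22N1 into the first: N1(1 - 0.45·0.22) = 660 - 0.45·890.
So N1* = 260/0.901 = 288, and then N2* = 890 - 0.22·288 = 827.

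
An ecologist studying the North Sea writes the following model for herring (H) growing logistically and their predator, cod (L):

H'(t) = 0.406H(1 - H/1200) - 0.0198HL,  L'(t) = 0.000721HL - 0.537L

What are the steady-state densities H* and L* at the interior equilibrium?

From dL/dt = 0 with L > 0: 0.000721H* = 0.537, so H* = 745.
Substitute into dH/dt = 0: 0.406(1 - 745/1200) = 0.0198L*.
The bracket is 0.379, giving L* = 0.154/0.0198 = 7.78.

H* ≈ 745, L* ≈ 7.78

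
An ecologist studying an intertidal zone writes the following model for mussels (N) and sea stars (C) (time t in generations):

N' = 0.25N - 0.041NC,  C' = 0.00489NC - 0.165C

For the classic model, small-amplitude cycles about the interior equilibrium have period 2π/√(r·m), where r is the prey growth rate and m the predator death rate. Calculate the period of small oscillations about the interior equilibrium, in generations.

Here r = 0.25 and m = 0.165, so r·m = 0.0413.
ω = √0.0413 = 0.203 per generation, hence T = 2π/ω ≈ 30.9 generations.

T ≈ 30.9 generations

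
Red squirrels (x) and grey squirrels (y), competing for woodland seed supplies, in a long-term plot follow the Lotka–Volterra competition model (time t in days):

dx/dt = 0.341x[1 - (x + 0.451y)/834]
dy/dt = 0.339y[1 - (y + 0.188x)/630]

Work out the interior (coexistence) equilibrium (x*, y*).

Setting both brackets to zero gives the nullclines x + 0.451y = 834 and 0.188x + y = 630.
Substituting y = 630 - 0.188x into the first: x(1 - 0.451·0.188) = 834 - 0.451·630.
So x* = 550/0.915 = 601, and then y* = 630 - 0.188·601 = 517.

x* ≈ 601, y* ≈ 517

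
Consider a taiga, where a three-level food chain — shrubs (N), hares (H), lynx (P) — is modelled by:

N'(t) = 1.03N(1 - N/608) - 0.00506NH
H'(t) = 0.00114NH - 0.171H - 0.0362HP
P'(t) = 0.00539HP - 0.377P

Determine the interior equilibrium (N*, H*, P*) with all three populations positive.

From dP/dt = 0: 0.00539H* = 0.377, so H* = 69.9.
From dN/dt = 0: 1.03(1 - N*/608) = 0.00506·69.9, giving N* = 608·(1 - 0.344) = 399.
From dH/dt = 0: 0.00114·399 - 0.171 = 0.0362P*, so P* = 0.284/0.0362 = 7.84.

N* ≈ 399, H* ≈ 69.9, P* ≈ 7.84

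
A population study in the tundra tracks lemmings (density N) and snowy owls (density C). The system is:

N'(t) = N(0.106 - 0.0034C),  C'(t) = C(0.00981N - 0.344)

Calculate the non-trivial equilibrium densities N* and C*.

N* ≈ 35.1, C* ≈ 31.2

Set dC/dt = 0 with C > 0: 0.00981N - 0.344 = 0, so N* = 0.344/0.00981 = 35.1.
Set dN/dt = 0 with N > 0: 0.106 - 0.0034C = 0, so C* = 0.106/0.0034 = 31.2.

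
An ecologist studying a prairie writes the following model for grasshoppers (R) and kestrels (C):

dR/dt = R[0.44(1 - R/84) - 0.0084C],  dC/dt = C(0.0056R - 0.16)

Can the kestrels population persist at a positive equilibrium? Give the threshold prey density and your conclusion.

Threshold R = 28.6; K > 28.6, so yes, the predator persists.

The predator equation gives dC/dt > 0 only when R > 0.16/0.0056 = 28.6.
Without the predator, R → K = 84. Since 84 > 28.6, the predator can invade and persist.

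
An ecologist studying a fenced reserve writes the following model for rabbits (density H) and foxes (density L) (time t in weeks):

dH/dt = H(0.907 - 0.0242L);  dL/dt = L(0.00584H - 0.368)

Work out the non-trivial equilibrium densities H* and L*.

Set dL/dt = 0 with L > 0: 0.00584H - 0.368 = 0, so H* = 0.368/0.00584 = 63.
Set dH/dt = 0 with H > 0: 0.907 - 0.0242L = 0, so L* = 0.907/0.0242 = 37.5.

H* ≈ 63, L* ≈ 37.5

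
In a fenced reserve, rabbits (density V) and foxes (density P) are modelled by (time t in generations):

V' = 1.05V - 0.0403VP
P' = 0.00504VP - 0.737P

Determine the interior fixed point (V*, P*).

V* ≈ 146, P* ≈ 26.1

Set dP/dt = 0 with P > 0: 0.00504V - 0.737 = 0, so V* = 0.737/0.00504 = 146.
Set dV/dt = 0 with V > 0: 1.05 - 0.0403P = 0, so P* = 1.05/0.0403 = 26.1.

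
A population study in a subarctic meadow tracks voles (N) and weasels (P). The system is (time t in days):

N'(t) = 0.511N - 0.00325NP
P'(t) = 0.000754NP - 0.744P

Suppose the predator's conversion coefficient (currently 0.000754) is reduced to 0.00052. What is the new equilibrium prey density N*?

At the interior fixed point, setting dP/dt = 0 with P > 0 fixes N* = (predator death rate)/(NP coefficient) — independent of the other coefficients.
With the change, N* = 0.744/0.00052 = 1430; it rises from 987.

N* ≈ 1430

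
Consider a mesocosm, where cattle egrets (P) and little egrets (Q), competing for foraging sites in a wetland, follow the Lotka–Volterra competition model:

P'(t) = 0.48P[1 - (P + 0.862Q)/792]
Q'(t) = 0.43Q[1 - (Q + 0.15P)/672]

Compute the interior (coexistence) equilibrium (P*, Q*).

P* ≈ 244, Q* ≈ 635

Setting both brackets to zero gives the nullclines P + 0.862Q = 792 and 0.15P + Q = 672.
Substituting Q = 672 - 0.15P into the first: P(1 - 0.862·0.15) = 792 - 0.862·672.
So P* = 213/0.871 = 244, and then Q* = 672 - 0.15·244 = 635.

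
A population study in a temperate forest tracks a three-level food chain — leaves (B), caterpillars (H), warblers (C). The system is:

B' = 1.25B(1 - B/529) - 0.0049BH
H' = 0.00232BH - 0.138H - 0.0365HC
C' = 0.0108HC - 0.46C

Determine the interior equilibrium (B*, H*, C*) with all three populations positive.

From dC/dt = 0: 0.0108H* = 0.46, so H* = 42.6.
From dB/dt = 0: 1.25(1 - B*/529) = 0.0049·42.6, giving B* = 529·(1 - 0.167) = 441.
From dH/dt = 0: 0.00232·441 - 0.138 = 0.0365C*, so C* = 0.884/0.0365 = 24.2.

B* ≈ 441, H* ≈ 42.6, C* ≈ 24.2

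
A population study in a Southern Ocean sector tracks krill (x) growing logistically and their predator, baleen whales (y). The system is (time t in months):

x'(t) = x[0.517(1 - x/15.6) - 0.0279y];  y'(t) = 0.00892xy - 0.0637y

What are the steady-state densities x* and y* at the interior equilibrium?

x* ≈ 7.14, y* ≈ 10

From dy/dt = 0 with y > 0: 0.00892x* = 0.0637, so x* = 7.14.
Substitute into dx/dt = 0: 0.517(1 - 7.14/15.6) = 0.0279y*.
The bracket is 0.542, giving y* = 0.28/0.0279 = 10.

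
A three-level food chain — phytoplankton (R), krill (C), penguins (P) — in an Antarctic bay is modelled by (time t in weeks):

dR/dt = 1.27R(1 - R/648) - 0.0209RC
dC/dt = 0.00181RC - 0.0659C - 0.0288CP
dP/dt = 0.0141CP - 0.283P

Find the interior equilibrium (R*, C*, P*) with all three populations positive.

R* ≈ 434, C* ≈ 20.1, P* ≈ 25

From dP/dt = 0: 0.0141C* = 0.283, so C* = 20.1.
From dR/dt = 0: 1.27(1 - R*/648) = 0.0209·20.1, giving R* = 648·(1 - 0.33) = 434.
From dC/dt = 0: 0.00181·434 - 0.0659 = 0.0288P*, so P* = 0.72/0.0288 = 25.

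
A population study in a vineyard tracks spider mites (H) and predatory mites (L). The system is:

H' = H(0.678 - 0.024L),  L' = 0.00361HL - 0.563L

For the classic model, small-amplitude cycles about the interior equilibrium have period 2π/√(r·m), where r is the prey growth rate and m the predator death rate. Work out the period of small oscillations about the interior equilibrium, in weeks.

T ≈ 10.2 weeks

Here r = 0.678 and m = 0.563, so r·m = 0.382.
ω = √0.382 = 0.618 per week, hence T = 2π/ω ≈ 10.2 weeks.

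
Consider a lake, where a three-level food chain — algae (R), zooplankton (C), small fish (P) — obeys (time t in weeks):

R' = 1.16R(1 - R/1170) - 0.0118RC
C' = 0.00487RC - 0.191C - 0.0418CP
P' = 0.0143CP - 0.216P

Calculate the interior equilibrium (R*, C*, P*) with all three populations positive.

From dP/dt = 0: 0.0143C* = 0.216, so C* = 15.1.
From dR/dt = 0: 1.16(1 - R*/1170) = 0.0118·15.1, giving R* = 1170·(1 - 0.154) = 990.
From dC/dt = 0: 0.00487·990 - 0.191 = 0.0418P*, so P* = 4.63/0.0418 = 111.

R* ≈ 990, C* ≈ 15.1, P* ≈ 111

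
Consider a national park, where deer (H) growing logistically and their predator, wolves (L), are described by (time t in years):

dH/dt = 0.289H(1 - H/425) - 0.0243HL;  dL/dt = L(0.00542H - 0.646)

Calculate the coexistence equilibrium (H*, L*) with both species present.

H* ≈ 119, L* ≈ 8.56

From dL/dt = 0 with L > 0: 0.00542H* = 0.646, so H* = 119.
Substitute into dH/dt = 0: 0.289(1 - 119/425) = 0.0243L*.
The bracket is 0.72, giving L* = 0.208/0.0243 = 8.56.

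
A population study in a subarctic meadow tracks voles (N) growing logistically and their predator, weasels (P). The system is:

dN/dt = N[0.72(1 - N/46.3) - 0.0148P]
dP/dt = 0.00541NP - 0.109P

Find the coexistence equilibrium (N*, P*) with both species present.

From dP/dt = 0 with P > 0: 0.00541N* = 0.109, so N* = 20.1.
Substitute into dN/dt = 0: 0.72(1 - 20.1/46.3) = 0.0148P*.
The bracket is 0.565, giving P* = 0.407/0.0148 = 27.5.

N* ≈ 20.1, P* ≈ 27.5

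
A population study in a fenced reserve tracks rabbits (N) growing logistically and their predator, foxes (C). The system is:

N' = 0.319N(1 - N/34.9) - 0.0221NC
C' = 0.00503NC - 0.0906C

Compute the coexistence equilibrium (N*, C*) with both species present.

From dC/dt = 0 with C > 0: 0.00503N* = 0.0906, so N* = 18.
Substitute into dN/dt = 0: 0.319(1 - 18/34.9) = 0.0221C*.
The bracket is 0.484, giving C* = 0.154/0.0221 = 6.98.

N* ≈ 18, C* ≈ 6.98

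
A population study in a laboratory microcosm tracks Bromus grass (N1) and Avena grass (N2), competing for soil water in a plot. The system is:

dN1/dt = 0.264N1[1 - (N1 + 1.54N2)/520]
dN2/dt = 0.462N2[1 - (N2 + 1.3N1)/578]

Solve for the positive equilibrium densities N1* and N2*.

N1* ≈ 369, N2* ≈ 97.8

Setting both brackets to zero gives the nullclines N1 + 1.54N2 = 520 and 1.3N1 + N2 = 578.
Substituting N2 = 578 - 1.3N1 into the first: N1(1 - 1.54·1.3) = 520 - 1.54·578.
So N1* = -370/-1 = 369, and then N2* = 578 - 1.3·369 = 97.8.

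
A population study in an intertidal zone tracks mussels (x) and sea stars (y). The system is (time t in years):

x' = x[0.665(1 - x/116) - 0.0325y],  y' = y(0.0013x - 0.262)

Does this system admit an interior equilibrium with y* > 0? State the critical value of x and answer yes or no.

Threshold x = 202; K < 202, so no, the predator goes extinct.

The predator equation gives dy/dt > 0 only when x > 0.262/0.0013 = 202.
Without the predator, x → K = 116. Since 116 < 202, the predator cannot invade.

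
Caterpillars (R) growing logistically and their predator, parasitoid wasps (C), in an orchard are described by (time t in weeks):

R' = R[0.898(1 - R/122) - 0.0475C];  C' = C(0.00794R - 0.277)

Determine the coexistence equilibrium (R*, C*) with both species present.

R* ≈ 34.9, C* ≈ 13.5

From dC/dt = 0 with C > 0: 0.00794R* = 0.277, so R* = 34.9.
Substitute into dR/dt = 0: 0.898(1 - 34.9/122) = 0.0475C*.
The bracket is 0.714, giving C* = 0.641/0.0475 = 13.5.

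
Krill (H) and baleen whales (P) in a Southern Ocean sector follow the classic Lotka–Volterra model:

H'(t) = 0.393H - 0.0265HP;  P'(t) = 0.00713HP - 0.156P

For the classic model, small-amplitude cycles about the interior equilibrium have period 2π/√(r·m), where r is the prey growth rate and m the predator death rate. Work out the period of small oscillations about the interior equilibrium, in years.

Here r = 0.393 and m = 0.156, so r·m = 0.0613.
ω = √0.0613 = 0.248 per year, hence T = 2π/ω ≈ 25.4 years.

T ≈ 25.4 years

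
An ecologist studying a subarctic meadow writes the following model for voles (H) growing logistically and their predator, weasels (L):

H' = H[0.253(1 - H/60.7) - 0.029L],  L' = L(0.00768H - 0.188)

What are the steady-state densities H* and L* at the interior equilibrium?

From dL/dt = 0 with L > 0: 0.00768H* = 0.188, so H* = 24.5.
Substitute into dH/dt = 0: 0.253(1 - 24.5/60.7) = 0.029L*.
The bracket is 0.597, giving L* = 0.151/0.029 = 5.21.

H* ≈ 24.5, L* ≈ 5.21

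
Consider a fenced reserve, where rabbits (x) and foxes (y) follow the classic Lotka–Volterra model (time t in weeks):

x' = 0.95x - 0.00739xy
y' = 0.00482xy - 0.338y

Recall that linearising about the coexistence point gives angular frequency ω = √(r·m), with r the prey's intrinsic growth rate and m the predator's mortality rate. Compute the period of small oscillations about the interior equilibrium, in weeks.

Here r = 0.95 and m = 0.338, so r·m = 0.321.
ω = √0.321 = 0.567 per week, hence T = 2π/ω ≈ 11.1 weeks.

T ≈ 11.1 weeks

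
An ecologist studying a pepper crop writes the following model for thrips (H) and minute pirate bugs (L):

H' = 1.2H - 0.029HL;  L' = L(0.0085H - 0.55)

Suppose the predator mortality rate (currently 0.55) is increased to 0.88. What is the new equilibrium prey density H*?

H* ≈ 104

At the interior fixed point, setting dL/dt = 0 with L > 0 fixes H* = (predator death rate)/(HL coefficient) — independent of the other coefficients.
With the change, H* = 0.88/0.0085 = 104; it rises from 64.7.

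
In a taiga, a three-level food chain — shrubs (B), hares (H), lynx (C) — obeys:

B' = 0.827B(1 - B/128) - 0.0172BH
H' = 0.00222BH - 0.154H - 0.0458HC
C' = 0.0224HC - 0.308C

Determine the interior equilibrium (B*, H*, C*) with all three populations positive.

B* ≈ 91.4, H* ≈ 13.8, C* ≈ 1.07

From dC/dt = 0: 0.0224H* = 0.308, so H* = 13.8.
From dB/dt = 0: 0.827(1 - B*/128) = 0.0172·13.8, giving B* = 128·(1 - 0.286) = 91.4.
From dH/dt = 0: 0.00222·91.4 - 0.154 = 0.0458C*, so C* = 0.0489/0.0458 = 1.07.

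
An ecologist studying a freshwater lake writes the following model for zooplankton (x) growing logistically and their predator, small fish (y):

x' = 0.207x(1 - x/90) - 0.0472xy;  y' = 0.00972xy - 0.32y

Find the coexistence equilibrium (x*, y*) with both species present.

x* ≈ 32.9, y* ≈ 2.78

From dy/dt = 0 with y > 0: 0.00972x* = 0.32, so x* = 32.9.
Substitute into dx/dt = 0: 0.207(1 - 32.9/90) = 0.0472y*.
The bracket is 0.634, giving y* = 0.131/0.0472 = 2.78.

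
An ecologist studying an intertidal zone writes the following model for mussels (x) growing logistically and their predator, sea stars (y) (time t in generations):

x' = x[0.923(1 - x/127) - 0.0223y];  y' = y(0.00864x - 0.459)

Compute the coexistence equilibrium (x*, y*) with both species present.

From dy/dt = 0 with y > 0: 0.00864x* = 0.459, so x* = 53.1.
Substitute into dx/dt = 0: 0.923(1 - 53.1/127) = 0.0223y*.
The bracket is 0.582, giving y* = 0.537/0.0223 = 24.1.

x* ≈ 53.1, y* ≈ 24.1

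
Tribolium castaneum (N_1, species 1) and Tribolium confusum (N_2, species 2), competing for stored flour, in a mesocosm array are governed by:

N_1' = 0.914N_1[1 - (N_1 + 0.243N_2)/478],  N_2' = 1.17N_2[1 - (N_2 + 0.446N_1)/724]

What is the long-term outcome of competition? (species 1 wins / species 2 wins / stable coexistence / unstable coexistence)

stable coexistence

Compare the nullcline intercepts: K1/α12 = 478/0.243 = 1970 > K2 = 724; K2/α21 = 724/0.446 = 1620 > K1 = 478.
Since both inequalities hold, each species can invade when rare, so the interior equilibrium is stable.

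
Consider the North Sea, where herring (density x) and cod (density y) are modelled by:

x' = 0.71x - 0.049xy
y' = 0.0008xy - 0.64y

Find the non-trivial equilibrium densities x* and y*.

Set dy/dt = 0 with y > 0: 0.0008x - 0.64 = 0, so x* = 0.64/0.0008 = 800.
Set dx/dt = 0 with x > 0: 0.71 - 0.049y = 0, so y* = 0.71/0.049 = 14.5.

x* ≈ 800, y* ≈ 14.5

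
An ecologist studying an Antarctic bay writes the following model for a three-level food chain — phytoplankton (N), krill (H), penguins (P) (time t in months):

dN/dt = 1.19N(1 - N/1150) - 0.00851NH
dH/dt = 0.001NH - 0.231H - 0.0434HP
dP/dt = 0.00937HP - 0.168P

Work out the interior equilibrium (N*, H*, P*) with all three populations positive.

From dP/dt = 0: 0.00937H* = 0.168, so H* = 17.9.
From dN/dt = 0: 1.19(1 - N*/1150) = 0.00851·17.9, giving N* = 1150·(1 - 0.128) = 1000.
From dH/dt = 0: 0.001·1000 - 0.231 = 0.0434P*, so P* = 0.772/0.0434 = 17.8.

N* ≈ 1000, H* ≈ 17.9, P* ≈ 17.8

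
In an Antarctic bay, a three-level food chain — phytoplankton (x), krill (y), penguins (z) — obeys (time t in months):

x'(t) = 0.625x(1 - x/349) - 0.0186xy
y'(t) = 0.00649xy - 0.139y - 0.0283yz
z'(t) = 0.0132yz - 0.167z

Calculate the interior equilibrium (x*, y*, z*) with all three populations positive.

x* ≈ 218, y* ≈ 12.7, z* ≈ 45

From dz/dt = 0: 0.0132y* = 0.167, so y* = 12.7.
From dx/dt = 0: 0.625(1 - x*/349) = 0.0186·12.7, giving x* = 349·(1 - 0.377) = 218.
From dy/dt = 0: 0.00649·218 - 0.139 = 0.0283z*, so z* = 1.27/0.0283 = 45.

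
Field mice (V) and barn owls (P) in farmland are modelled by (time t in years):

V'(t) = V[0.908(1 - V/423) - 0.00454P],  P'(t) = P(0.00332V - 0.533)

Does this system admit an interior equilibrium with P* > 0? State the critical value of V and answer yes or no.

The predator equation gives dP/dt > 0 only when V > 0.533/0.00332 = 161.
Without the predator, V → K = 423. Since 423 > 161, the predator can invade and persist.

Threshold V = 161; K > 161, so yes, the predator persists.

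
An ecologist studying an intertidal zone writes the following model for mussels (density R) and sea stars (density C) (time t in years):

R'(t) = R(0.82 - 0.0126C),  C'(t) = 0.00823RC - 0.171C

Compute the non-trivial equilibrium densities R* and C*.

Set dC/dt = 0 with C > 0: 0.00823R - 0.171 = 0, so R* = 0.171/0.00823 = 20.8.
Set dR/dt = 0 with R > 0: 0.82 - 0.0126C = 0, so C* = 0.82/0.0126 = 65.1.

R* ≈ 20.8, C* ≈ 65.1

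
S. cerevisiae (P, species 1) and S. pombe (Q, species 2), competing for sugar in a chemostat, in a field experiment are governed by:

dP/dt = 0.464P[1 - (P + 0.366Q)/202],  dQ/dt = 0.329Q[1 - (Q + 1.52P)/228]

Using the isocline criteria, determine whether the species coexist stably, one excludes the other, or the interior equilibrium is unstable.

species 1 excludes species 2

Compare the nullcline intercepts: K1/α12 = 202/0.366 = 552 > K2 = 228; K2/α21 = 228/1.52 = 150 < K1 = 202.
Since the inequalities point opposite ways, species 1 can invade but species 2 cannot.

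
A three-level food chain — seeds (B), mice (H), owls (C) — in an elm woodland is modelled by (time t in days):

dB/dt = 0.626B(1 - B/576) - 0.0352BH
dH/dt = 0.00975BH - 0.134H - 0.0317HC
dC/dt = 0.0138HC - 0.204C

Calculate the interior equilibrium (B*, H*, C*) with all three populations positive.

From dC/dt = 0: 0.0138H* = 0.204, so H* = 14.8.
From dB/dt = 0: 0.626(1 - B*/576) = 0.0352·14.8, giving B* = 576·(1 - 0.831) = 97.2.
From dH/dt = 0: 0.00975·97.2 - 0.134 = 0.0317C*, so C* = 0.814/0.0317 = 25.7.

B* ≈ 97.2, H* ≈ 14.8, C* ≈ 25.7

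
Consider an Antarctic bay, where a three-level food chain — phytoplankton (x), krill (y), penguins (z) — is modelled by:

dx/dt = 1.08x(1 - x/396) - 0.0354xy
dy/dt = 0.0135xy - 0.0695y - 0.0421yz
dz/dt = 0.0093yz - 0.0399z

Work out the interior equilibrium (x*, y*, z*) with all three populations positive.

x* ≈ 340, y* ≈ 4.29, z* ≈ 107

From dz/dt = 0: 0.0093y* = 0.0399, so y* = 4.29.
From dx/dt = 0: 1.08(1 - x*/396) = 0.0354·4.29, giving x* = 396·(1 - 0.141) = 340.
From dy/dt = 0: 0.0135·340 - 0.0695 = 0.0421z*, so z* = 4.52/0.0421 = 107.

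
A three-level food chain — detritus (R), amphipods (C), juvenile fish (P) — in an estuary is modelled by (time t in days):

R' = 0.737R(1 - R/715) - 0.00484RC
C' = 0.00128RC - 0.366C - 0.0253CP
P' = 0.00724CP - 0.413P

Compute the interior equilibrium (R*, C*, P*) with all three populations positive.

R* ≈ 447, C* ≈ 57, P* ≈ 8.16

From dP/dt = 0: 0.00724C* = 0.413, so C* = 57.
From dR/dt = 0: 0.737(1 - R*/715) = 0.00484·57, giving R* = 715·(1 - 0.375) = 447.
From dC/dt = 0: 0.00128·447 - 0.366 = 0.0253P*, so P* = 0.206/0.0253 = 8.16.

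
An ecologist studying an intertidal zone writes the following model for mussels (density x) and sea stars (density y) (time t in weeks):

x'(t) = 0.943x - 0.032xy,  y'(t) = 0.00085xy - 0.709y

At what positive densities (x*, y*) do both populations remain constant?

x* ≈ 834, y* ≈ 29.5

Set dy/dt = 0 with y > 0: 0.00085x - 0.709 = 0, so x* = 0.709/0.00085 = 834.
Set dx/dt = 0 with x > 0: 0.943 - 0.032y = 0, so y* = 0.943/0.032 = 29.5.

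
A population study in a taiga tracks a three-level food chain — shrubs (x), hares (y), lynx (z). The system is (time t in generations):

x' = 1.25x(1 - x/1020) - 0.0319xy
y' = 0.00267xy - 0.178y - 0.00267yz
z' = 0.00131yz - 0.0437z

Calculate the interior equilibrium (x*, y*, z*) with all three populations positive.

From dz/dt = 0: 0.00131y* = 0.0437, so y* = 33.4.
From dx/dt = 0: 1.25(1 - x*/1020) = 0.0319·33.4, giving x* = 1020·(1 - 0.851) = 152.
From dy/dt = 0: 0.00267·152 - 0.178 = 0.00267z*, so z* = 0.227/0.00267 = 85.

x* ≈ 152, y* ≈ 33.4, z* ≈ 85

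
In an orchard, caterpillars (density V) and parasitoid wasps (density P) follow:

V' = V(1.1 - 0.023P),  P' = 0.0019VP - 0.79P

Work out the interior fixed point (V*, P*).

V* ≈ 416, P* ≈ 47.8

Set dP/dt = 0 with P > 0: 0.0019V - 0.79 = 0, so V* = 0.79/0.0019 = 416.
Set dV/dt = 0 with V > 0: 1.1 - 0.023P = 0, so P* = 1.1/0.023 = 47.8.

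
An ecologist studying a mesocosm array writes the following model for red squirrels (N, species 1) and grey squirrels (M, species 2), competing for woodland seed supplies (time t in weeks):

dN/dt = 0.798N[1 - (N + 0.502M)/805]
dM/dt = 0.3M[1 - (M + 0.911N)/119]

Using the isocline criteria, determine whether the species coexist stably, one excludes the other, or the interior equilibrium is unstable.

Compare the nullcline intercepts: K1/α12 = 805/0.502 = 1600 > K2 = 119; K2/α21 = 119/0.911 = 131 < K1 = 805.
Since the inequalities point opposite ways, species 1 can invade but species 2 cannot.

species 1 excludes species 2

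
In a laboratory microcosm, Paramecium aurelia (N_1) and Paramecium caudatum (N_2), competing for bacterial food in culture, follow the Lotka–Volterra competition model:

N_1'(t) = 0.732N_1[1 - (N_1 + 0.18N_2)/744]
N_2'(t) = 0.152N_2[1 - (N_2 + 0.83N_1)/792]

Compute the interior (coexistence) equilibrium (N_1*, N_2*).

Setting both brackets to zero gives the nullclines N_1 + 0.18N_2 = 744 and 0.83N_1 + N_2 = 792.
Substituting N_2 = 792 - 0.83N_1 into the first: N_1(1 - 0.18·0.83) = 744 - 0.18·792.
So N_1* = 601/0.851 = 707, and then N_2* = 792 - 0.83·707 = 205.

N_1* ≈ 707, N_2* ≈ 205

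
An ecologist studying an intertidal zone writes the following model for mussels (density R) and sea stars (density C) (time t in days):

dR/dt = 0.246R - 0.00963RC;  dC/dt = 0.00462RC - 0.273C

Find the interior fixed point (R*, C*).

Set dC/dt = 0 with C > 0: 0.00462R - 0.273 = 0, so R* = 0.273/0.00462 = 59.1.
Set dR/dt = 0 with R > 0: 0.246 - 0.00963C = 0, so C* = 0.246/0.00963 = 25.5.

R* ≈ 59.1, C* ≈ 25.5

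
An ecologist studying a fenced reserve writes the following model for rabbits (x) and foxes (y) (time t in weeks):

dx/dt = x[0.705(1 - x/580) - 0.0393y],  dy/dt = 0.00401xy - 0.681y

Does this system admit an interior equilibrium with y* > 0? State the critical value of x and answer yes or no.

The predator equation gives dy/dt > 0 only when x > 0.681/0.00401 = 170.
Without the predator, x → K = 580. Since 580 > 170, the predator can invade and persist.

Threshold x = 170; K > 170, so yes, the predator persists.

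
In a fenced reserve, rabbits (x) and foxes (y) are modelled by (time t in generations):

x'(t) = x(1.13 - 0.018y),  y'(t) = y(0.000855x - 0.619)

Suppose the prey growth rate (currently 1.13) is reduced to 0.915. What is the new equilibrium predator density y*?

y* ≈ 50.8

At the interior fixed point, setting dx/dt = 0 with x > 0 fixes y* = (prey growth rate)/(xy coefficient) — independent of the other coefficients.
With the change, y* = 0.915/0.018 = 50.8; it falls from 62.8.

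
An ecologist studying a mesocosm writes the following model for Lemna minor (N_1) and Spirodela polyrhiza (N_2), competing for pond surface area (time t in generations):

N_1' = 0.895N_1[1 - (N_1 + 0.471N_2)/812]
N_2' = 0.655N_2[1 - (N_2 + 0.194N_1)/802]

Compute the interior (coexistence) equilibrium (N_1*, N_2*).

Setting both brackets to zero gives the nullclines N_1 + 0.471N_2 = 812 and 0.194N_1 + N_2 = 802.
Substituting N_2 = 802 - 0.194N_1 into the first: N_1(1 - 0.471·0.194) = 812 - 0.471·802.
So N_1* = 434/0.909 = 478, and then N_2* = 802 - 0.194·478 = 709.

N_1* ≈ 478, N_2* ≈ 709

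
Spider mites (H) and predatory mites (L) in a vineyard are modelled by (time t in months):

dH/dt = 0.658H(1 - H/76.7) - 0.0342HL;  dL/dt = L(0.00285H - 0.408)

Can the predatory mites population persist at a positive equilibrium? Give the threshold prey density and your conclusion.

Threshold H = 143; K < 143, so no, the predator goes extinct.

The predator equation gives dL/dt > 0 only when H > 0.408/0.00285 = 143.
Without the predator, H → K = 76.7. Since 76.7 < 143, the predator cannot invade.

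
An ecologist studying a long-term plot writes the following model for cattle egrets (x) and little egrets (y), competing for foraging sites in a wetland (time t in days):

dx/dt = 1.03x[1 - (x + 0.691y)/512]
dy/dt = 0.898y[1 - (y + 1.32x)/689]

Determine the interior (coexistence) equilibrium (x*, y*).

Setting both brackets to zero gives the nullclines x + 0.691y = 512 and 1.32x + y = 689.
Substituting y = 689 - 1.32x into the first: x(1 - 0.691·1.32) = 512 - 0.691·689.
So x* = 35.9/0.0879 = 409, and then y* = 689 - 1.32·409 = 150.

x* ≈ 409, y* ≈ 150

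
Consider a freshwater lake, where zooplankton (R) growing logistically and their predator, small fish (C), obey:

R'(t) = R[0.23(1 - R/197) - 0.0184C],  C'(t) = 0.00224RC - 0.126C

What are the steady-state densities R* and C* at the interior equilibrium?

R* ≈ 56.3, C* ≈ 8.93

From dC/dt = 0 with C > 0: 0.00224R* = 0.126, so R* = 56.3.
Substitute into dR/dt = 0: 0.23(1 - 56.3/197) = 0.0184C*.
The bracket is 0.714, giving C* = 0.164/0.0184 = 8.93.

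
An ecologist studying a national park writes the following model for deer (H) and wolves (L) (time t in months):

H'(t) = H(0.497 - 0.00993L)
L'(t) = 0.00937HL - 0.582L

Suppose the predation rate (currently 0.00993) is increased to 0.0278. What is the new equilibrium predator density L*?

At the interior fixed point, setting dH/dt = 0 with H > 0 fixes L* = (prey growth rate)/(HL coefficient) — independent of the other coefficients.
With the change, L* = 0.497/0.0278 = 17.9; it falls from 50.1.

L* ≈ 17.9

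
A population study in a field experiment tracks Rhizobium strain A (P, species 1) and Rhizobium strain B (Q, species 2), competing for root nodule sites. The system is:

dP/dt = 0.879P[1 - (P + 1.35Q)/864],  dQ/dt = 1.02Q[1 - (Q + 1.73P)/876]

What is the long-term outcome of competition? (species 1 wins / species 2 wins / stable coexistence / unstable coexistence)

unstable coexistence (outcome depends on initial conditions)

Compare the nullcline intercepts: K1/α12 = 864/1.35 = 640 < K2 = 876; K2/α21 = 876/1.73 = 506 < K1 = 864.
Since both are reversed, neither can invade when rare; the interior point is a saddle.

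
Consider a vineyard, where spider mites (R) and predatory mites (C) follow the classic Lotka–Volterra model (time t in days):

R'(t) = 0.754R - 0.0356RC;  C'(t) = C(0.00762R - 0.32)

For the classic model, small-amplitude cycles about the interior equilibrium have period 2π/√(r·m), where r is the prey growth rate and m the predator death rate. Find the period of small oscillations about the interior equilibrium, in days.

Here r = 0.754 and m = 0.32, so r·m = 0.241.
ω = √0.241 = 0.491 per day, hence T = 2π/ω ≈ 12.8 days.

T ≈ 12.8 days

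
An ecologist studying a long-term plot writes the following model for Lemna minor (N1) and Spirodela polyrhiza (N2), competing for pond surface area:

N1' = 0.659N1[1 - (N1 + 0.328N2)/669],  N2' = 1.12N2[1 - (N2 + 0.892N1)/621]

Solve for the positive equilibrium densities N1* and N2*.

Setting both brackets to zero gives the nullclines N1 + 0.328N2 = 669 and 0.892N1 + N2 = 621.
Substituting N2 = 621 - 0.892N1 into the first: N1(1 - 0.328·0.892) = 669 - 0.328·621.
So N1* = 465/0.707 = 658, and then N2* = 621 - 0.892·658 = 34.3.

N1* ≈ 658, N2* ≈ 34.3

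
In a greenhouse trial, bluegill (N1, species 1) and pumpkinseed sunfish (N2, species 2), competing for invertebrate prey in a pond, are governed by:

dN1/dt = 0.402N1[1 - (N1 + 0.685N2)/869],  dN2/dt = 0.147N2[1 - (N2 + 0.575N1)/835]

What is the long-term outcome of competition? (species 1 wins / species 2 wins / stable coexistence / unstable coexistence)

Compare the nullcline intercepts: K1/α12 = 869/0.685 = 1270 > K2 = 835; K2/α21 = 835/0.575 = 1450 > K1 = 869.
Since both inequalities hold, each species can invade when rare, so the interior equilibrium is stable.

stable coexistence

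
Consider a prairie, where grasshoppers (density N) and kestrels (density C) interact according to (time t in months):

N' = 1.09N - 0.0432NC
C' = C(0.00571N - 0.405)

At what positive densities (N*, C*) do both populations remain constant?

Set dC/dt = 0 with C > 0: 0.00571N - 0.405 = 0, so N* = 0.405/0.00571 = 70.9.
Set dN/dt = 0 with N > 0: 1.09 - 0.0432C = 0, so C* = 1.09/0.0432 = 25.2.

N* ≈ 70.9, C* ≈ 25.2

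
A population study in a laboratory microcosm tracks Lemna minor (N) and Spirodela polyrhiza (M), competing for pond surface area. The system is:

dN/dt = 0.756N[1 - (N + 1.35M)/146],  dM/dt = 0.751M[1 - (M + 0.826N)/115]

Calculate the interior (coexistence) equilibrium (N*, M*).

Setting both brackets to zero gives the nullclines N + 1.35M = 146 and 0.826N + M = 115.
Substituting M = 115 - 0.826N into the first: N(1 - 1.35·0.826) = 146 - 1.35·115.
So N* = -9.25/-0.115 = 80.4, and then M* = 115 - 0.826·80.4 = 48.6.

N* ≈ 80.4, M* ≈ 48.6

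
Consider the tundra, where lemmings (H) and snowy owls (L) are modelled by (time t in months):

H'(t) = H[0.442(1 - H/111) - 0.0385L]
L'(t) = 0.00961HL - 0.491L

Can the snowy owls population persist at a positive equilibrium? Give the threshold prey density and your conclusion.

Threshold H = 51.1; K > 51.1, so yes, the predator persists.

The predator equation gives dL/dt > 0 only when H > 0.491/0.00961 = 51.1.
Without the predator, H → K = 111. Since 111 > 51.1, the predator can invade and persist.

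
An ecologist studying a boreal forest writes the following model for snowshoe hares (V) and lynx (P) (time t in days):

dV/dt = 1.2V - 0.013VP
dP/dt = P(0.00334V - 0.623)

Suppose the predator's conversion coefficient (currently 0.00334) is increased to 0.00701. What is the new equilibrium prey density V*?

V* ≈ 88.9

At the interior fixed point, setting dP/dt = 0 with P > 0 fixes V* = (predator death rate)/(VP coefficient) — independent of the other coefficients.
With the change, V* = 0.623/0.00701 = 88.9; it falls from 187.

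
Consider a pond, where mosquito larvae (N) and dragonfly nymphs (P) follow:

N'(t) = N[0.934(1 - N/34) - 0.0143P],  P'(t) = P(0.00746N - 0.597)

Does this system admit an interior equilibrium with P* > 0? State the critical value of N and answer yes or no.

The predator equation gives dP/dt > 0 only when N > 0.597/0.00746 = 80.
Without the predator, N → K = 34. Since 34 < 80, the predator cannot invade.

Threshold N = 80; K < 80, so no, the predator goes extinct.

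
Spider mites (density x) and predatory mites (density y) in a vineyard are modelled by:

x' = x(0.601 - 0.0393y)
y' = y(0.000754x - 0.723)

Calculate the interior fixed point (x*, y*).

x* ≈ 959, y* ≈ 15.3

Set dy/dt = 0 with y > 0: 0.000754x - 0.723 = 0, so x* = 0.723/0.000754 = 959.
Set dx/dt = 0 with x > 0: 0.601 - 0.0393y = 0, so y* = 0.601/0.0393 = 15.3.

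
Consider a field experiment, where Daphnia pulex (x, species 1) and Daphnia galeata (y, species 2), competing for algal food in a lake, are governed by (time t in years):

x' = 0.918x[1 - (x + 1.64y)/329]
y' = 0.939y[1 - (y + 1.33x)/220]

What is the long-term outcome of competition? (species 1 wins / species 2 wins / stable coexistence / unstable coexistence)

unstable coexistence (outcome depends on initial conditions)

Compare the nullcline intercepts: K1/α12 = 329/1.64 = 201 < K2 = 220; K2/α21 = 220/1.33 = 165 < K1 = 329.
Since both are reversed, neither can invade when rare; the interior point is a saddle.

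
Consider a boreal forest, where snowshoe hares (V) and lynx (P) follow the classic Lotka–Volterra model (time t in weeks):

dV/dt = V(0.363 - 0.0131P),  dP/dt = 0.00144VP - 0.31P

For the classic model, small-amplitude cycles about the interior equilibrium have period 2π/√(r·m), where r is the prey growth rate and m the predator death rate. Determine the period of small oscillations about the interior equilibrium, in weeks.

Here r = 0.363 and m = 0.31, so r·m = 0.113.
ω = √0.113 = 0.335 per week, hence T = 2π/ω ≈ 18.7 weeks.

T ≈ 18.7 weeks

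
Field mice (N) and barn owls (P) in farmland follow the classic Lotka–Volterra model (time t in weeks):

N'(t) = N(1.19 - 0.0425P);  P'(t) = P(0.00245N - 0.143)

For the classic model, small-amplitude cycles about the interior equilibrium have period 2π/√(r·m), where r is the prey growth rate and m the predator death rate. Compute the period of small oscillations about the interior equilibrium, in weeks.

T ≈ 15.2 weeks

Here r = 1.19 and m = 0.143, so r·m = 0.17.
ω = √0.17 = 0.413 per week, hence T = 2π/ω ≈ 15.2 weeks.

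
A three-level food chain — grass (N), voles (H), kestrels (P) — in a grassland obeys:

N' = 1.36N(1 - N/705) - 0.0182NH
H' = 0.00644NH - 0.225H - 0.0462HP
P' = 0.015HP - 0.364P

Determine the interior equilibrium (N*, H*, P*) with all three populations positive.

N* ≈ 476, H* ≈ 24.3, P* ≈ 61.5

From dP/dt = 0: 0.015H* = 0.364, so H* = 24.3.
From dN/dt = 0: 1.36(1 - N*/705) = 0.0182·24.3, giving N* = 705·(1 - 0.325) = 476.
From dH/dt = 0: 0.00644·476 - 0.225 = 0.0462P*, so P* = 2.84/0.0462 = 61.5.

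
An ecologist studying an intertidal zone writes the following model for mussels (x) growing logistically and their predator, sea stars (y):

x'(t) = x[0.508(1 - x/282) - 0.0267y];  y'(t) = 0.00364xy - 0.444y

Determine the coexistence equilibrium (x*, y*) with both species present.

x* ≈ 122, y* ≈ 10.8

From dy/dt = 0 with y > 0: 0.00364x* = 0.444, so x* = 122.
Substitute into dx/dt = 0: 0.508(1 - 122/282) = 0.0267y*.
The bracket is 0.567, giving y* = 0.288/0.0267 = 10.8.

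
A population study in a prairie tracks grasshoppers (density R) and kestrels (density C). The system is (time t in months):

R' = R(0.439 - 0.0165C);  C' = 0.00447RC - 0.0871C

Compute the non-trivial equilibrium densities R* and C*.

R* ≈ 19.5, C* ≈ 26.6

Set dC/dt = 0 with C > 0: 0.00447R - 0.0871 = 0, so R* = 0.0871/0.00447 = 19.5.
Set dR/dt = 0 with R > 0: 0.439 - 0.0165C = 0, so C* = 0.439/0.0165 = 26.6.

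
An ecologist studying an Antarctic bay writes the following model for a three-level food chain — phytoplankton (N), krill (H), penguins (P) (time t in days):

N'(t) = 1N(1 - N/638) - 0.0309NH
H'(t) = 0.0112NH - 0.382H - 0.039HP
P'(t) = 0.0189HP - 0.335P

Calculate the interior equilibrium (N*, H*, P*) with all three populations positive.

From dP/dt = 0: 0.0189H* = 0.335, so H* = 17.7.
From dN/dt = 0: 1(1 - N*/638) = 0.0309·17.7, giving N* = 638·(1 - 0.548) = 289.
From dH/dt = 0: 0.0112·289 - 0.382 = 0.039P*, so P* = 2.85/0.039 = 73.1.

N* ≈ 289, H* ≈ 17.7, P* ≈ 73.1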